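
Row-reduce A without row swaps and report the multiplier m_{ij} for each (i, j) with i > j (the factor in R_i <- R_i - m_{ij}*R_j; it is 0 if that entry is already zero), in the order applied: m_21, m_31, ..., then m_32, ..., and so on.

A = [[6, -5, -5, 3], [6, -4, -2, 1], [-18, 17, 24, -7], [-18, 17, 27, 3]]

Forward elimination:
R2 <- R2 - (1)*R1:  [  0   1   3  -2 ]
R3 <- R3 - (-3)*R1:  [ 0  2  9  2 ]
R4 <- R4 - (-3)*R1:  [  0   2  12  12 ]
R3 <- R3 - (2)*R2:  [ 0  0  3  6 ]
R4 <- R4 - (2)*R2:  [  0   0   6  16 ]
R4 <- R4 - (2)*R3:  [ 0  0  0  4 ]
Multipliers (in order of application): m_{21} = 1, m_{31} = -3, m_{41} = -3, m_{32} = 2, m_{42} = 2, m_{43} = 2

multipliers: 1, -3, -3, 2, 2, 2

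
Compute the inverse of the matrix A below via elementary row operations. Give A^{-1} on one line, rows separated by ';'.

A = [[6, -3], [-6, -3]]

inverse = [1/12 -1/12; -1/6 -1/6]

Gauss-Jordan on [A | I]:
R1 <- (1/6)*R1:  [    1  -1/2  |   1/6     0 ]
R2 <- R2 - (-6)*R1:  [  0  -6  |   1   1 ]
R2 <- (1/-6)*R2:  [    0     1  |  -1/6  -1/6 ]
R1 <- R1 - (-1/2)*R2:  [     1      0  |   1/12  -1/12 ]
Right block of [I | A^{-1}] is the inverse:
[ 1/12  -1/12 ]
[ -1/6   -1/6 ]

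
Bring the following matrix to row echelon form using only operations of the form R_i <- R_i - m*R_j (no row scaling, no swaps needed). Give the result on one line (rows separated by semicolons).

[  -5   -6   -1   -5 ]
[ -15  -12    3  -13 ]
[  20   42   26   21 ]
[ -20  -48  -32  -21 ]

Forward elimination:
R2 <- R2 - (3)*R1:  [ 0  6  6  2 ]
R3 <- R3 - (-4)*R1:  [  0  18  22   1 ]
R4 <- R4 - (4)*R1:  [   0  -24  -28   -1 ]
R3 <- R3 - (3)*R2:  [  0   0   4  -5 ]
R4 <- R4 - (-4)*R2:  [  0   0  -4   7 ]
R4 <- R4 - (-1)*R3:  [ 0  0  0  2 ]
Row echelon form:
[ -5  -6  -1  -5 ]
[  0   6   6   2 ]
[  0   0   4  -5 ]
[  0   0   0   2 ]

REF = [-5 -6 -1 -5; 0 6 6 2; 0 0 4 -5; 0 0 0 2]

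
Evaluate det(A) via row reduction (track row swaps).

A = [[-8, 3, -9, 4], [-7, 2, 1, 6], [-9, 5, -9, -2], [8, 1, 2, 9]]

Forward elimination:
R2 <- R2 - (7/8)*R1:  [    0  -5/8  71/8   5/2 ]
R3 <- R3 - (9/8)*R1:  [     0   13/8    9/8  -13/2 ]
R4 <- R4 - (-1)*R1:  [  0   4  -7  13 ]
R3 <- R3 - (-13/5)*R2:  [     0      0  121/5      0 ]
R4 <- R4 - (-32/5)*R2:  [     0      0  249/5     29 ]
R4 <- R4 - (249/121)*R3:  [  0   0   0  29 ]
Upper-triangular form:
[ -8     3     -9    4 ]
[  0  -5/8   71/8  5/2 ]
[  0     0  121/5    0 ]
[  0     0      0   29 ]
det(A) = (-1)^0 * (-8) * (-5/8) * (121/5) * (29) = 3509  (0 row swaps -> sign +1)

det(A) = 3509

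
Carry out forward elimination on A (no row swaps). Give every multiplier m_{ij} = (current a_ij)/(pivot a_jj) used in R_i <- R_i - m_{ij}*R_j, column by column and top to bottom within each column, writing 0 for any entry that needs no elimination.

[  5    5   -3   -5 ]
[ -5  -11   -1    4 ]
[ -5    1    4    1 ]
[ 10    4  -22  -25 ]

multipliers: -1, -1, 2, -1, 1, 4

Forward elimination:
R2 <- R2 - (-1)*R1:  [  0  -6  -4  -1 ]
R3 <- R3 - (-1)*R1:  [  0   6   1  -4 ]
R4 <- R4 - (2)*R1:  [   0   -6  -16  -15 ]
R3 <- R3 - (-1)*R2:  [  0   0  -3  -5 ]
R4 <- R4 - (1)*R2:  [   0    0  -12  -14 ]
R4 <- R4 - (4)*R3:  [ 0  0  0  6 ]
Multipliers (in order of application): m_{21} = -1, m_{31} = -1, m_{41} = 2, m_{32} = -1, m_{42} = 1, m_{43} = 4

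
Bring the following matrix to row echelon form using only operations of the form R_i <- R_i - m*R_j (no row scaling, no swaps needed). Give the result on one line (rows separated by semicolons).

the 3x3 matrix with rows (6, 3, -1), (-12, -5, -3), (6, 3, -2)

REF = [6 3 -1; 0 1 -5; 0 0 -1]

Forward elimination:
R2 <- R2 - (-2)*R1:  [  0   1  -5 ]
R3 <- R3 - (1)*R1:  [  0   0  -1 ]
Row echelon form:
[ 6  3  -1 ]
[ 0  1  -5 ]
[ 0  0  -1 ]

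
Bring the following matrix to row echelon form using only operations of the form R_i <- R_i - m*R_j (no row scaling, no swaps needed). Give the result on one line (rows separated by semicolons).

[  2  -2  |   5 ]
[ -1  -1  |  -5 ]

Forward elimination:
R2 <- R2 - (-1/2)*R1:  [    0    -2  -5/2 ]
Row echelon form:
[ 2  -2  |     5 ]
[ 0  -2  |  -5/2 ]

REF = [2 -2 5; 0 -2 -5/2]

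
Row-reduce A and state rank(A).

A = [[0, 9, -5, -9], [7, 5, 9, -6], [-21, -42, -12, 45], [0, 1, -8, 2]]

rank(A) = 3

Row reduction:
R1 <-> R2   (pivot in column 1 was zero)
[   7    5    9  -6 ]
[   0    9   -5  -9 ]
[ -21  -42  -12  45 ]
[   0    1   -8   2 ]
R3 <- R3 - (-3)*R1:  [   0  -27   15   27 ]
R3 <- R3 - (-3)*R2:  [ 0  0  0  0 ]
R4 <- R4 - (1/9)*R2:  [     0      0  -67/9      3 ]
R3 <-> R4   (pivot in column 3 was zero)
[ 7  5      9  -6 ]
[ 0  9     -5  -9 ]
[ 0  0  -67/9   3 ]
[ 0  0      0   0 ]
Row echelon form:
[ 7  5      9  -6 ]
[ 0  9     -5  -9 ]
[ 0  0  -67/9   3 ]
[ 0  0      0   0 ]
Nonzero rows / pivot columns: 3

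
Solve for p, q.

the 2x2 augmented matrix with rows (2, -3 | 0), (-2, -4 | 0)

(0, 0)

Forward elimination on [A|b]:
R2 <- R2 - (-1)*R1:  [  0  -7   0 ]
Row echelon form:
[ 2  -3  |  0 ]
[ 0  -7  |  0 ]
Back-substitution:
q = (0) / -7 = 0
p = (0 - (-3)*(0)) / 2 = 0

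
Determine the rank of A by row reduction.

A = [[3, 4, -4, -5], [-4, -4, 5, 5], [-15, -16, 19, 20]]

Row reduction:
R2 <- R2 - (-4/3)*R1:  [    0   4/3  -1/3  -5/3 ]
R3 <- R3 - (-5)*R1:  [  0   4  -1  -5 ]
R3 <- R3 - (3)*R2:  [ 0  0  0  0 ]
Row echelon form:
[ 3    4    -4    -5 ]
[ 0  4/3  -1/3  -5/3 ]
[ 0    0     0     0 ]
Nonzero rows / pivot columns: 2

rank(A) = 2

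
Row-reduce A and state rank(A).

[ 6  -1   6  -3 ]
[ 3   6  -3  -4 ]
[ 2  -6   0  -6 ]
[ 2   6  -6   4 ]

Row reduction:
R2 <- R2 - (1/2)*R1:  [    0  13/2    -6  -5/2 ]
R3 <- R3 - (1/3)*R1:  [     0  -17/3     -2     -5 ]
R4 <- R4 - (1/3)*R1:  [    0  19/3    -8     5 ]
R3 <- R3 - (-34/39)*R2:  [       0        0   -94/13  -280/39 ]
R4 <- R4 - (38/39)*R2:  [      0       0  -28/13  290/39 ]
R4 <- R4 - (14/47)*R3:  [      0       0       0  450/47 ]
Row echelon form:
[ 6    -1       6       -3 ]
[ 0  13/2      -6     -5/2 ]
[ 0     0  -94/13  -280/39 ]
[ 0     0       0   450/47 ]
Nonzero rows / pivot columns: 4

rank(A) = 4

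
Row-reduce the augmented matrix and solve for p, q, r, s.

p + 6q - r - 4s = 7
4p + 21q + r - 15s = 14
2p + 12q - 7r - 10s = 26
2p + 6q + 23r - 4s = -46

Forward elimination on [A|b]:
R2 <- R2 - (4)*R1:  [   0   -3    5    1  -14 ]
R3 <- R3 - (2)*R1:  [  0   0  -5  -2  12 ]
R4 <- R4 - (2)*R1:  [   0   -6   25    4  -60 ]
R4 <- R4 - (2)*R2:  [   0    0   15    2  -32 ]
R4 <- R4 - (-3)*R3:  [  0   0   0  -4   4 ]
Row echelon form:
[ 1   6  -1  -4  |    7 ]
[ 0  -3   5   1  |  -14 ]
[ 0   0  -5  -2  |   12 ]
[ 0   0   0  -4  |    4 ]
Back-substitution:
s = (4) / -4 = -1
r = (12 - (-2)*(-1)) / -5 = -2
q = (-14 - (5)*(-2) - (1)*(-1)) / -3 = 1
p = (7 - (6)*(1) - (-1)*(-2) - (-4)*(-1)) / 1 = -5

(-5, 1, -2, -1)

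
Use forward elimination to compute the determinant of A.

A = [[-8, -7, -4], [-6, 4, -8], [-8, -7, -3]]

det(A) = -74

Forward elimination:
R2 <- R2 - (3/4)*R1:  [    0  37/4    -5 ]
R3 <- R3 - (1)*R1:  [ 0  0  1 ]
Upper-triangular form:
[ -8    -7  -4 ]
[  0  37/4  -5 ]
[  0     0   1 ]
det(A) = (-1)^0 * (-8) * (37/4) * (1) = -74  (0 row swaps -> sign +1)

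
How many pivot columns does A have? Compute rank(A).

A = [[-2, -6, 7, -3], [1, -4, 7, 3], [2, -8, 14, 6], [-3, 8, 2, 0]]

Row reduction:
R2 <- R2 - (-1/2)*R1:  [    0    -7  21/2   3/2 ]
R3 <- R3 - (-1)*R1:  [   0  -14   21    3 ]
R4 <- R4 - (3/2)*R1:  [     0     17  -17/2    9/2 ]
R3 <- R3 - (2)*R2:  [ 0  0  0  0 ]
R4 <- R4 - (-17/7)*R2:  [    0     0    17  57/7 ]
R3 <-> R4   (pivot in column 3 was zero)
[ -2  -6     7    -3 ]
[  0  -7  21/2   3/2 ]
[  0   0    17  57/7 ]
[  0   0     0     0 ]
Row echelon form:
[ -2  -6     7    -3 ]
[  0  -7  21/2   3/2 ]
[  0   0    17  57/7 ]
[  0   0     0     0 ]
Nonzero rows / pivot columns: 3

rank(A) = 3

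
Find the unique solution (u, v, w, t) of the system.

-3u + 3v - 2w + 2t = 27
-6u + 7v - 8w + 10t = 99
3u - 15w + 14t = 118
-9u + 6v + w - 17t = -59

(-4, -1, -4, 5)

Forward elimination on [A|b]:
R2 <- R2 - (2)*R1:  [  0   1  -4   6  45 ]
R3 <- R3 - (-1)*R1:  [   0    3  -17   16  145 ]
R4 <- R4 - (3)*R1:  [    0    -3     7   -23  -140 ]
R3 <- R3 - (3)*R2:  [  0   0  -5  -2  10 ]
R4 <- R4 - (-3)*R2:  [  0   0  -5  -5  -5 ]
R4 <- R4 - (1)*R3:  [   0    0    0   -3  -15 ]
Row echelon form:
[ -3  3  -2   2  |   27 ]
[  0  1  -4   6  |   45 ]
[  0  0  -5  -2  |   10 ]
[  0  0   0  -3  |  -15 ]
Back-substitution:
t = (-15) / -3 = 5
w = (10 - (-2)*(5)) / -5 = -4
v = (45 - (-4)*(-4) - (6)*(5)) / 1 = -1
u = (27 - (3)*(-1) - (-2)*(-4) - (2)*(5)) / -3 = -4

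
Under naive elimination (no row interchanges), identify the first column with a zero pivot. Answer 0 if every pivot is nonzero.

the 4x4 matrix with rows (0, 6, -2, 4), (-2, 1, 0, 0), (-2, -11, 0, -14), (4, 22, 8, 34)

first zero-pivot column = 1

Naive forward elimination:
Pivot entry (1,1) is zero but row 2 has -2 in column 1 -> naive elimination stops; a row interchange (e.g. R1 <-> R2) would be required here.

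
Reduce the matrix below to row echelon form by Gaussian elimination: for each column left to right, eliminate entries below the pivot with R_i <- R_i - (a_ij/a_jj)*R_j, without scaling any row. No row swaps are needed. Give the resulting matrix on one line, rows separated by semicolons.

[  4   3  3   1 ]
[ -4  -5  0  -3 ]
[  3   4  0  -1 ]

Forward elimination:
R2 <- R2 - (-1)*R1:  [  0  -2   3  -2 ]
R3 <- R3 - (3/4)*R1:  [    0   7/4  -9/4  -7/4 ]
R3 <- R3 - (-7/8)*R2:  [    0     0   3/8  -7/2 ]
Row echelon form:
[ 4   3    3     1 ]
[ 0  -2    3    -2 ]
[ 0   0  3/8  -7/2 ]

REF = [4 3 3 1; 0 -2 3 -2; 0 0 3/8 -7/2]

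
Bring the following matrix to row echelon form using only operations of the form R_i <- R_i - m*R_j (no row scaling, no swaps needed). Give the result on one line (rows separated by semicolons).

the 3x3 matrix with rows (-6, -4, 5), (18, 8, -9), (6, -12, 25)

REF = [-6 -4 5; 0 -4 6; 0 0 6]

Forward elimination:
R2 <- R2 - (-3)*R1:  [  0  -4   6 ]
R3 <- R3 - (-1)*R1:  [   0  -16   30 ]
R3 <- R3 - (4)*R2:  [ 0  0  6 ]
Row echelon form:
[ -6  -4  5 ]
[  0  -4  6 ]
[  0   0  6 ]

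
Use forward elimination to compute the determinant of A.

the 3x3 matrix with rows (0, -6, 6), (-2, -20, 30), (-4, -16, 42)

det(A) = -72

Forward elimination:
R1 <-> R2   (pivot in column 1 was zero)
[ -2  -20  30 ]
[  0   -6   6 ]
[ -4  -16  42 ]
R3 <- R3 - (2)*R1:  [   0   24  -18 ]
R3 <- R3 - (-4)*R2:  [ 0  0  6 ]
Upper-triangular form:
[ -2  -20  30 ]
[  0   -6   6 ]
[  0    0   6 ]
det(A) = (-1)^1 * (-2) * (-6) * (6) = -72  (1 row swap -> sign -1)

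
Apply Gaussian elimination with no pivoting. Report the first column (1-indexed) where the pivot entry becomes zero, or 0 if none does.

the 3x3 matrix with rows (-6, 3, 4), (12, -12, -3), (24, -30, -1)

first zero-pivot column = 3

Naive forward elimination:
R2 <- R2 - (-2)*R1:  [  0  -6   5 ]
R3 <- R3 - (-4)*R1:  [   0  -18   15 ]
R3 <- R3 - (3)*R2:  [ 0  0  0 ]
Matrix at this point:
[ -6   3  4 ]
[  0  -6  5 ]
[  0   0  0 ]
Pivot entry (3,3) in the last row is zero and there are no rows below to swap with -> zero pivot in column 3 (A is singular).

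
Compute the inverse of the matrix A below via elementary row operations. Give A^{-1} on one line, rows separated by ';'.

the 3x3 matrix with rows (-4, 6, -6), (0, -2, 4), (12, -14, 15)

inverse = [13/20 -3/20 3/10; 6/5 3/10 2/5; 3/5 2/5 1/5]

Gauss-Jordan on [A | I]:
R1 <- (1/-4)*R1:  [    1  -3/2   3/2  |  -1/4     0     0 ]
R3 <- R3 - (12)*R1:  [  0   4  -3  |   3   0   1 ]
R2 <- (1/-2)*R2:  [    0     1    -2  |     0  -1/2     0 ]
R1 <- R1 - (-3/2)*R2:  [    1     0  -3/2  |  -1/4  -3/4     0 ]
R3 <- R3 - (4)*R2:  [ 0  0  5  |  3  2  1 ]
R3 <- (1/5)*R3:  [   0    0    1  |  3/5  2/5  1/5 ]
R1 <- R1 - (-3/2)*R3:  [     1      0      0  |  13/20  -3/20   3/10 ]
R2 <- R2 - (-2)*R3:  [    0     1     0  |   6/5  3/10   2/5 ]
Right block of [I | A^{-1}] is the inverse:
[ 13/20  -3/20  3/10 ]
[   6/5   3/10   2/5 ]
[   3/5    2/5   1/5 ]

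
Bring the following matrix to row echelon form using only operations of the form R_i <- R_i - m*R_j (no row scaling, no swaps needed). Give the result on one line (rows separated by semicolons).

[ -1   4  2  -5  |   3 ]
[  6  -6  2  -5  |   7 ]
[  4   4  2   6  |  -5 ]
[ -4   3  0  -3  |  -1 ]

Forward elimination:
R2 <- R2 - (-6)*R1:  [   0   18   14  -35   25 ]
R3 <- R3 - (-4)*R1:  [   0   20   10  -14    7 ]
R4 <- R4 - (4)*R1:  [   0  -13   -8   17  -13 ]
R3 <- R3 - (10/9)*R2:  [      0       0   -50/9   224/9  -187/9 ]
R4 <- R4 - (-13/18)*R2:  [       0        0     19/9  -149/18    91/18 ]
R4 <- R4 - (-19/50)*R3:  [      0       0       0   59/50  -71/25 ]
Row echelon form:
[ -1   4      2     -5  |       3 ]
[  0  18     14    -35  |      25 ]
[  0   0  -50/9  224/9  |  -187/9 ]
[  0   0      0  59/50  |  -71/25 ]

REF = [-1 4 2 -5 3; 0 18 14 -35 25; 0 0 -50/9 224/9 -187/9; 0 0 0 59/50 -71/25]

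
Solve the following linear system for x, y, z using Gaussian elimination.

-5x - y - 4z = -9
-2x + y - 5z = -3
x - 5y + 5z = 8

(3, -2, -1)

Forward elimination on [A|b]:
R2 <- R2 - (2/5)*R1:  [     0    7/5  -17/5    3/5 ]
R3 <- R3 - (-1/5)*R1:  [     0  -26/5   21/5   31/5 ]
R3 <- R3 - (-26/7)*R2:  [     0      0  -59/7   59/7 ]
Row echelon form:
[ -5   -1     -4  |    -9 ]
[  0  7/5  -17/5  |   3/5 ]
[  0    0  -59/7  |  59/7 ]
Back-substitution:
z = (59/7) / (-59/7) = -1
y = (3/5 - (-17/5)*(-1)) / (7/5) = -2
x = (-9 - (-1)*(-2) - (-4)*(-1)) / -5 = 3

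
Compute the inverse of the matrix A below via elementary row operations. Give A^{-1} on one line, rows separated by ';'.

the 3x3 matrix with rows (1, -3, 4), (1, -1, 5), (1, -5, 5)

Gauss-Jordan on [A | I]:
R2 <- R2 - (1)*R1:  [  0   2   1  |  -1   1   0 ]
R3 <- R3 - (1)*R1:  [  0  -2   1  |  -1   0   1 ]
R2 <- (1/2)*R2:  [    0     1   1/2  |  -1/2   1/2     0 ]
R1 <- R1 - (-3)*R2:  [    1     0  11/2  |  -1/2   3/2     0 ]
R3 <- R3 - (-2)*R2:  [  0   0   2  |  -2   1   1 ]
R3 <- (1/2)*R3:  [   0    0    1  |   -1  1/2  1/2 ]
R1 <- R1 - (11/2)*R3:  [     1      0      0  |      5   -5/4  -11/4 ]
R2 <- R2 - (1/2)*R3:  [    0     1     0  |     0   1/4  -1/4 ]
Right block of [I | A^{-1}] is the inverse:
[  5  -5/4  -11/4 ]
[  0   1/4   -1/4 ]
[ -1   1/2    1/2 ]

inverse = [5 -5/4 -11/4; 0 1/4 -1/4; -1 1/2 1/2]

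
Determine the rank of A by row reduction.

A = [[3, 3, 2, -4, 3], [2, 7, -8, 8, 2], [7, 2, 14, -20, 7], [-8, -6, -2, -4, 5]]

rank(A) = 3

Row reduction:
R2 <- R2 - (2/3)*R1:  [     0      5  -28/3   32/3      0 ]
R3 <- R3 - (7/3)*R1:  [     0     -5   28/3  -32/3      0 ]
R4 <- R4 - (-8/3)*R1:  [     0      2   10/3  -44/3     13 ]
R3 <- R3 - (-1)*R2:  [ 0  0  0  0  0 ]
R4 <- R4 - (2/5)*R2:  [       0        0   106/15  -284/15       13 ]
R3 <-> R4   (pivot in column 3 was zero)
[ 3  3       2       -4   3 ]
[ 0  5   -28/3     32/3   0 ]
[ 0  0  106/15  -284/15  13 ]
[ 0  0       0        0   0 ]
Row echelon form:
[ 3  3       2       -4   3 ]
[ 0  5   -28/3     32/3   0 ]
[ 0  0  106/15  -284/15  13 ]
[ 0  0       0        0   0 ]
Nonzero rows / pivot columns: 3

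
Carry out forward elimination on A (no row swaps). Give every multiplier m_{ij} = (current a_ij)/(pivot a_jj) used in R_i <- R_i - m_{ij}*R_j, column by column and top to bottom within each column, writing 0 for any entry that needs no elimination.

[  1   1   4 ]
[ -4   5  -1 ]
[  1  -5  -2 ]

multipliers: -4, 1, -2/3

Forward elimination:
R2 <- R2 - (-4)*R1:  [  0   9  15 ]
R3 <- R3 - (1)*R1:  [  0  -6  -6 ]
R3 <- R3 - (-2/3)*R2:  [ 0  0  4 ]
Multipliers (in order of application): m_{21} = -4, m_{31} = 1, m_{32} = -2/3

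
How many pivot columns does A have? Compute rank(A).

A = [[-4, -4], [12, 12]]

rank(A) = 1

Row reduction:
R2 <- R2 - (-3)*R1:  [ 0  0 ]
Row echelon form:
[ -4  -4 ]
[  0   0 ]
Nonzero rows / pivot columns: 1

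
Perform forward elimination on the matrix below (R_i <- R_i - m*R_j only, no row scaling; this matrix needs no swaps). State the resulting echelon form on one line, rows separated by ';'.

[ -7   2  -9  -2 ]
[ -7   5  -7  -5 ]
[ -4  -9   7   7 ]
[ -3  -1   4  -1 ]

Forward elimination:
R2 <- R2 - (1)*R1:  [  0   3   2  -3 ]
R3 <- R3 - (4/7)*R1:  [     0  -71/7   85/7   57/7 ]
R4 <- R4 - (3/7)*R1:  [     0  -13/7   55/7   -1/7 ]
R3 <- R3 - (-71/21)*R2:  [      0       0  397/21      -2 ]
R4 <- R4 - (-13/21)*R2:  [      0       0  191/21      -2 ]
R4 <- R4 - (191/397)*R3:  [        0         0         0  -412/397 ]
Row echelon form:
[ -7  2      -9        -2 ]
[  0  3       2        -3 ]
[  0  0  397/21        -2 ]
[  0  0       0  -412/397 ]

REF = [-7 2 -9 -2; 0 3 2 -3; 0 0 397/21 -2; 0 0 0 -412/397]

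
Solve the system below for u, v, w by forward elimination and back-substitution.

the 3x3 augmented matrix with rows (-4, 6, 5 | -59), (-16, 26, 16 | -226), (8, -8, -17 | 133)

Forward elimination on [A|b]:
R2 <- R2 - (4)*R1:  [  0   2  -4  10 ]
R3 <- R3 - (-2)*R1:  [  0   4  -7  15 ]
R3 <- R3 - (2)*R2:  [  0   0   1  -5 ]
Row echelon form:
[ -4  6   5  |  -59 ]
[  0  2  -4  |   10 ]
[  0  0   1  |   -5 ]
Back-substitution:
w = (-5) / 1 = -5
v = (10 - (-4)*(-5)) / 2 = -5
u = (-59 - (6)*(-5) - (5)*(-5)) / -4 = 1

(1, -5, -5)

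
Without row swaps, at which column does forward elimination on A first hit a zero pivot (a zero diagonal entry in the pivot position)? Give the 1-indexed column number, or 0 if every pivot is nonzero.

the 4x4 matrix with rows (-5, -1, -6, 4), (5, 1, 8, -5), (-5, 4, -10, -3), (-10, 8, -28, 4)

Naive forward elimination:
R2 <- R2 - (-1)*R1:  [  0   0   2  -1 ]
R3 <- R3 - (1)*R1:  [  0   5  -4  -7 ]
R4 <- R4 - (2)*R1:  [   0   10  -16   -4 ]
Matrix at this point:
[ -5  -1   -6   4 ]
[  0   0    2  -1 ]
[  0   5   -4  -7 ]
[  0  10  -16  -4 ]
Pivot entry (2,2) is zero but row 3 has 5 in column 2 -> naive elimination stops; a row interchange (e.g. R2 <-> R3) would be required here.

first zero-pivot column = 2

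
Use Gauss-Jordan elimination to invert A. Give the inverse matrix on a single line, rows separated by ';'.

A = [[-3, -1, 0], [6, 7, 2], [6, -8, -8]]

inverse = [-2/3 -2/15 -1/30; 1 2/5 1/10; -3/2 -1/2 -1/4]

Gauss-Jordan on [A | I]:
R1 <- (1/-3)*R1:  [    1   1/3     0  |  -1/3     0     0 ]
R2 <- R2 - (6)*R1:  [ 0  5  2  |  2  1  0 ]
R3 <- R3 - (6)*R1:  [   0  -10   -8  |    2    0    1 ]
R2 <- (1/5)*R2:  [   0    1  2/5  |  2/5  1/5    0 ]
R1 <- R1 - (1/3)*R2:  [     1      0  -2/15  |  -7/15  -1/15      0 ]
R3 <- R3 - (-10)*R2:  [  0   0  -4  |   6   2   1 ]
R3 <- (1/-4)*R3:  [    0     0     1  |  -3/2  -1/2  -1/4 ]
R1 <- R1 - (-2/15)*R3:  [     1      0      0  |   -2/3  -2/15  -1/30 ]
R2 <- R2 - (2/5)*R3:  [    0     1     0  |     1   2/5  1/10 ]
Right block of [I | A^{-1}] is the inverse:
[ -2/3  -2/15  -1/30 ]
[    1    2/5   1/10 ]
[ -3/2   -1/2   -1/4 ]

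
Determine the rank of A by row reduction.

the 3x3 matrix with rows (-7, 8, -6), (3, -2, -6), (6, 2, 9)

rank(A) = 3

Row reduction:
R2 <- R2 - (-3/7)*R1:  [     0   10/7  -60/7 ]
R3 <- R3 - (-6/7)*R1:  [    0  62/7  27/7 ]
R3 <- R3 - (31/5)*R2:  [  0   0  57 ]
Row echelon form:
[ -7     8     -6 ]
[  0  10/7  -60/7 ]
[  0     0     57 ]
Nonzero rows / pivot columns: 3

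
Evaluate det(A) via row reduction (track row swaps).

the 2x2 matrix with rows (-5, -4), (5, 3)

det(A) = 5

Forward elimination:
R2 <- R2 - (-1)*R1:  [  0  -1 ]
Upper-triangular form:
[ -5  -4 ]
[  0  -1 ]
det(A) = (-1)^0 * (-5) * (-1) = 5  (0 row swaps -> sign +1)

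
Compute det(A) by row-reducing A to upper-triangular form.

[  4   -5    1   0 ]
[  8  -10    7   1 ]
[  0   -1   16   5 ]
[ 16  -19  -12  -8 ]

Forward elimination:
R2 <- R2 - (2)*R1:  [ 0  0  5  1 ]
R4 <- R4 - (4)*R1:  [   0    1  -16   -8 ]
R2 <-> R3   (pivot in column 2 was zero)
[ 4  -5    1   0 ]
[ 0  -1   16   5 ]
[ 0   0    5   1 ]
[ 0   1  -16  -8 ]
R4 <- R4 - (-1)*R2:  [  0   0   0  -3 ]
Upper-triangular form:
[ 4  -5   1   0 ]
[ 0  -1  16   5 ]
[ 0   0   5   1 ]
[ 0   0   0  -3 ]
det(A) = (-1)^1 * (4) * (-1) * (5) * (-3) = -60  (1 row swap -> sign -1)

det(A) = -60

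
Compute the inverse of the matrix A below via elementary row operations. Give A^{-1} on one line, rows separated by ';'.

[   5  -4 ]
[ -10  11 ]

Gauss-Jordan on [A | I]:
R1 <- (1/5)*R1:  [    1  -4/5  |   1/5     0 ]
R2 <- R2 - (-10)*R1:  [ 0  3  |  2  1 ]
R2 <- (1/3)*R2:  [   0    1  |  2/3  1/3 ]
R1 <- R1 - (-4/5)*R2:  [     1      0  |  11/15   4/15 ]
Right block of [I | A^{-1}] is the inverse:
[ 11/15  4/15 ]
[   2/3   1/3 ]

inverse = [11/15 4/15; 2/3 1/3]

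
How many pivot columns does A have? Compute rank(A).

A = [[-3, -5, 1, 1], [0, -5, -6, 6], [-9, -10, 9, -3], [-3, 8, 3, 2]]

rank(A) = 3

Row reduction:
R3 <- R3 - (3)*R1:  [  0   5   6  -6 ]
R4 <- R4 - (1)*R1:  [  0  13   2   1 ]
R3 <- R3 - (-1)*R2:  [ 0  0  0  0 ]
R4 <- R4 - (-13/5)*R2:  [     0      0  -68/5   83/5 ]
R3 <-> R4   (pivot in column 3 was zero)
[ -3  -5      1     1 ]
[  0  -5     -6     6 ]
[  0   0  -68/5  83/5 ]
[  0   0      0     0 ]
Row echelon form:
[ -3  -5      1     1 ]
[  0  -5     -6     6 ]
[  0   0  -68/5  83/5 ]
[  0   0      0     0 ]
Nonzero rows / pivot columns: 3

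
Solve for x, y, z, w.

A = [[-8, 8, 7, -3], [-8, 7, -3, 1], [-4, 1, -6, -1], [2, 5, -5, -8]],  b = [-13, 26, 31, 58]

(1, 3, -5, -2)

Forward elimination on [A|b]:
R2 <- R2 - (1)*R1:  [   0   -1  -10    4   39 ]
R3 <- R3 - (1/2)*R1:  [     0     -3  -19/2    1/2   75/2 ]
R4 <- R4 - (-1/4)*R1:  [     0      7  -13/4  -35/4  219/4 ]
R3 <- R3 - (3)*R2:  [      0       0    41/2   -23/2  -159/2 ]
R4 <- R4 - (-7)*R2:  [      0       0  -293/4    77/4  1311/4 ]
R4 <- R4 - (-293/82)*R3:  [        0         0         0  -1791/82   1791/41 ]
Row echelon form:
[ -8   8     7        -3  |      -13 ]
[  0  -1   -10         4  |       39 ]
[  0   0  41/2     -23/2  |   -159/2 ]
[  0   0     0  -1791/82  |  1791/41 ]
Back-substitution:
w = (1791/41) / (-1791/82) = -2
z = (-159/2 - (-23/2)*(-2)) / (41/2) = -5
y = (39 - (-10)*(-5) - (4)*(-2)) / -1 = 3
x = (-13 - (8)*(3) - (7)*(-5) - (-3)*(-2)) / -8 = 1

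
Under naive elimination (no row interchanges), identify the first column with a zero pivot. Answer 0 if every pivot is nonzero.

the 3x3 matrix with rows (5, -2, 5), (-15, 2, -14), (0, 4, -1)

first zero-pivot column = 3

Naive forward elimination:
R2 <- R2 - (-3)*R1:  [  0  -4   1 ]
R3 <- R3 - (-1)*R2:  [ 0  0  0 ]
Matrix at this point:
[ 5  -2  5 ]
[ 0  -4  1 ]
[ 0   0  0 ]
Pivot entry (3,3) in the last row is zero and there are no rows below to swap with -> zero pivot in column 3 (A is singular).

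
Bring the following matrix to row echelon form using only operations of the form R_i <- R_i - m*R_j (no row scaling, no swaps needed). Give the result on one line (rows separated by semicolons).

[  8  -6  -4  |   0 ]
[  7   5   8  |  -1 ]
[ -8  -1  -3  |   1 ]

Forward elimination:
R2 <- R2 - (7/8)*R1:  [    0  41/4  23/2    -1 ]
R3 <- R3 - (-1)*R1:  [  0  -7  -7   1 ]
R3 <- R3 - (-28/41)*R2:  [     0      0  35/41  13/41 ]
Row echelon form:
[ 8    -6     -4  |      0 ]
[ 0  41/4   23/2  |     -1 ]
[ 0     0  35/41  |  13/41 ]

REF = [8 -6 -4 0; 0 41/4 23/2 -1; 0 0 35/41 13/41]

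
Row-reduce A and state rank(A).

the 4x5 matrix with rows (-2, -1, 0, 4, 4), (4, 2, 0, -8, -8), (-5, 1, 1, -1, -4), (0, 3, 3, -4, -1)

rank(A) = 3

Row reduction:
R2 <- R2 - (-2)*R1:  [ 0  0  0  0  0 ]
R3 <- R3 - (5/2)*R1:  [   0  7/2    1  -11  -14 ]
R2 <-> R3   (pivot in column 2 was zero)
[ -2   -1  0    4    4 ]
[  0  7/2  1  -11  -14 ]
[  0    0  0    0    0 ]
[  0    3  3   -4   -1 ]
R4 <- R4 - (6/7)*R2:  [    0     0  15/7  38/7    11 ]
R3 <-> R4   (pivot in column 3 was zero)
[ -2   -1     0     4    4 ]
[  0  7/2     1   -11  -14 ]
[  0    0  15/7  38/7   11 ]
[  0    0     0     0    0 ]
Row echelon form:
[ -2   -1     0     4    4 ]
[  0  7/2     1   -11  -14 ]
[  0    0  15/7  38/7   11 ]
[  0    0     0     0    0 ]
Nonzero rows / pivot columns: 3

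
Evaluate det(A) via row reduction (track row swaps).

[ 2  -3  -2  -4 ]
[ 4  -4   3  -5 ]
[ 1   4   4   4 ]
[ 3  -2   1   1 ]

det(A) = -228

Forward elimination:
R2 <- R2 - (2)*R1:  [ 0  2  7  3 ]
R3 <- R3 - (1/2)*R1:  [    0  11/2     5     6 ]
R4 <- R4 - (3/2)*R1:  [   0  5/2    4    7 ]
R3 <- R3 - (11/4)*R2:  [     0      0  -57/4   -9/4 ]
R4 <- R4 - (5/4)*R2:  [     0      0  -19/4   13/4 ]
R4 <- R4 - (1/3)*R3:  [ 0  0  0  4 ]
Upper-triangular form:
[ 2  -3     -2    -4 ]
[ 0   2      7     3 ]
[ 0   0  -57/4  -9/4 ]
[ 0   0      0     4 ]
det(A) = (-1)^0 * (2) * (2) * (-57/4) * (4) = -228  (0 row swaps -> sign +1)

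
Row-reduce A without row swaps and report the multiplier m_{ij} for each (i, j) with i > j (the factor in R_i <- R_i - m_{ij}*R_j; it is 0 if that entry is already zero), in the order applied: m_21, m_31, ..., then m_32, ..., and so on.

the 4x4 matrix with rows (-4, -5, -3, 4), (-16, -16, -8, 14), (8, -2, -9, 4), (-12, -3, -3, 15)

multipliers: 4, -2, 3, -3, 3, 2

Forward elimination:
R2 <- R2 - (4)*R1:  [  0   4   4  -2 ]
R3 <- R3 - (-2)*R1:  [   0  -12  -15   12 ]
R4 <- R4 - (3)*R1:  [  0  12   6   3 ]
R3 <- R3 - (-3)*R2:  [  0   0  -3   6 ]
R4 <- R4 - (3)*R2:  [  0   0  -6   9 ]
R4 <- R4 - (2)*R3:  [  0   0   0  -3 ]
Multipliers (in order of application): m_{21} = 4, m_{31} = -2, m_{41} = 3, m_{32} = -3, m_{42} = 3, m_{43} = 2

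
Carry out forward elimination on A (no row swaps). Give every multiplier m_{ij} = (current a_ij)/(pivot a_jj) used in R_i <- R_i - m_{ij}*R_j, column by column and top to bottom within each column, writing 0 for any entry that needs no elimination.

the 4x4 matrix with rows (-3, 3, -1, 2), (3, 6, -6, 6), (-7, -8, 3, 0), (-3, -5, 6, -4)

multipliers: -1, 7/3, 1, -5/3, -8/9, -7/57

Forward elimination:
R2 <- R2 - (-1)*R1:  [  0   9  -7   8 ]
R3 <- R3 - (7/3)*R1:  [     0    -15   16/3  -14/3 ]
R4 <- R4 - (1)*R1:  [  0  -8   7  -6 ]
R3 <- R3 - (-5/3)*R2:  [     0      0  -19/3   26/3 ]
R4 <- R4 - (-8/9)*R2:  [    0     0   7/9  10/9 ]
R4 <- R4 - (-7/57)*R3:  [      0       0       0  124/57 ]
Multipliers (in order of application): m_{21} = -1, m_{31} = 7/3, m_{41} = 1, m_{32} = -5/3, m_{42} = -8/9, m_{43} = -7/57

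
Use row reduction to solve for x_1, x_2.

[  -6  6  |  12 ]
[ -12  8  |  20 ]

(-1, 1)

Forward elimination on [A|b]:
R2 <- R2 - (2)*R1:  [  0  -4  -4 ]
Row echelon form:
[ -6   6  |  12 ]
[  0  -4  |  -4 ]
Back-substitution:
x_2 = (-4) / -4 = 1
x_1 = (12 - (6)*(1)) / -6 = -1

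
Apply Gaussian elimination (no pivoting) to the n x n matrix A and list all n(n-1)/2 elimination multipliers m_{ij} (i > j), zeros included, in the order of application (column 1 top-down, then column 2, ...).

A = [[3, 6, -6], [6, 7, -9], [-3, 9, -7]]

Forward elimination:
R2 <- R2 - (2)*R1:  [  0  -5   3 ]
R3 <- R3 - (-1)*R1:  [   0   15  -13 ]
R3 <- R3 - (-3)*R2:  [  0   0  -4 ]
Multipliers (in order of application): m_{21} = 2, m_{31} = -1, m_{32} = -3

multipliers: 2, -1, -3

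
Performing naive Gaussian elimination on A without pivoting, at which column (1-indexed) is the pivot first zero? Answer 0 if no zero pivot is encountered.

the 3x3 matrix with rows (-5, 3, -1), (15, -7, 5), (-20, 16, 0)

Naive forward elimination:
R2 <- R2 - (-3)*R1:  [ 0  2  2 ]
R3 <- R3 - (4)*R1:  [ 0  4  4 ]
R3 <- R3 - (2)*R2:  [ 0  0  0 ]
Matrix at this point:
[ -5  3  -1 ]
[  0  2   2 ]
[  0  0   0 ]
Pivot entry (3,3) in the last row is zero and there are no rows below to swap with -> zero pivot in column 3 (A is singular).

first zero-pivot column = 3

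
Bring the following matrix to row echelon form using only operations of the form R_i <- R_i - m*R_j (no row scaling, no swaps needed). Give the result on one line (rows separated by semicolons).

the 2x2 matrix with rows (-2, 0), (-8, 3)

REF = [-2 0; 0 3]

Forward elimination:
R2 <- R2 - (4)*R1:  [ 0  3 ]
Row echelon form:
[ -2  0 ]
[  0  3 ]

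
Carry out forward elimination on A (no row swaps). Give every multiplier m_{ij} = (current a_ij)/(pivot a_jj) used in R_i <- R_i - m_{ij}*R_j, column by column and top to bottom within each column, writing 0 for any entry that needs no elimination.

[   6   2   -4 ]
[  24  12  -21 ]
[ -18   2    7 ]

Forward elimination:
R2 <- R2 - (4)*R1:  [  0   4  -5 ]
R3 <- R3 - (-3)*R1:  [  0   8  -5 ]
R3 <- R3 - (2)*R2:  [ 0  0  5 ]
Multipliers (in order of application): m_{21} = 4, m_{31} = -3, m_{32} = 2

multipliers: 4, -3, 2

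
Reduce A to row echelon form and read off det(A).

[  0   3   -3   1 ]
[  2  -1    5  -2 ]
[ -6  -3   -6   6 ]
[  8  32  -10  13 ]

det(A) = -90

Forward elimination:
R1 <-> R2   (pivot in column 1 was zero)
[  2  -1    5  -2 ]
[  0   3   -3   1 ]
[ -6  -3   -6   6 ]
[  8  32  -10  13 ]
R3 <- R3 - (-3)*R1:  [  0  -6   9   0 ]
R4 <- R4 - (4)*R1:  [   0   36  -30   21 ]
R3 <- R3 - (-2)*R2:  [ 0  0  3  2 ]
R4 <- R4 - (12)*R2:  [ 0  0  6  9 ]
R4 <- R4 - (2)*R3:  [ 0  0  0  5 ]
Upper-triangular form:
[ 2  -1   5  -2 ]
[ 0   3  -3   1 ]
[ 0   0   3   2 ]
[ 0   0   0   5 ]
det(A) = (-1)^1 * (2) * (3) * (3) * (5) = -90  (1 row swap -> sign -1)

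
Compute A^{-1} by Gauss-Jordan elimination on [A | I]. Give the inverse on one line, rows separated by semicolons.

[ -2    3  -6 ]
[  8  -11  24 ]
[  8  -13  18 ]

inverse = [19/2 2 1/2; 4 1 0; -4/3 -1/6 -1/6]

Gauss-Jordan on [A | I]:
R1 <- (1/-2)*R1:  [    1  -3/2     3  |  -1/2     0     0 ]
R2 <- R2 - (8)*R1:  [ 0  1  0  |  4  1  0 ]
R3 <- R3 - (8)*R1:  [  0  -1  -6  |   4   0   1 ]
R1 <- R1 - (-3/2)*R2:  [    1     0     3  |  11/2   3/2     0 ]
R3 <- R3 - (-1)*R2:  [  0   0  -6  |   8   1   1 ]
R3 <- (1/-6)*R3:  [    0     0     1  |  -4/3  -1/6  -1/6 ]
R1 <- R1 - (3)*R3:  [    1     0     0  |  19/2     2   1/2 ]
Right block of [I | A^{-1}] is the inverse:
[ 19/2     2   1/2 ]
[    4     1     0 ]
[ -4/3  -1/6  -1/6 ]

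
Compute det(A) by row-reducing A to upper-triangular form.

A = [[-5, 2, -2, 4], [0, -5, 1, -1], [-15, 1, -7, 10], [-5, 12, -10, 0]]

det(A) = 150

Forward elimination:
R3 <- R3 - (3)*R1:  [  0  -5  -1  -2 ]
R4 <- R4 - (1)*R1:  [  0  10  -8  -4 ]
R3 <- R3 - (1)*R2:  [  0   0  -2  -1 ]
R4 <- R4 - (-2)*R2:  [  0   0  -6  -6 ]
R4 <- R4 - (3)*R3:  [  0   0   0  -3 ]
Upper-triangular form:
[ -5   2  -2   4 ]
[  0  -5   1  -1 ]
[  0   0  -2  -1 ]
[  0   0   0  -3 ]
det(A) = (-1)^0 * (-5) * (-5) * (-2) * (-3) = 150  (0 row swaps -> sign +1)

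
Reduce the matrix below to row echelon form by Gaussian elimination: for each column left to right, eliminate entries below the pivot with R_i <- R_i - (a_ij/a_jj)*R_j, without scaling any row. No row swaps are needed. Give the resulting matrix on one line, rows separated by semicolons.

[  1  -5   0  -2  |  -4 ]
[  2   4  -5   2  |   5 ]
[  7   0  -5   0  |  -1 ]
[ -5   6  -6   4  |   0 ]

Forward elimination:
R2 <- R2 - (2)*R1:  [  0  14  -5   6  13 ]
R3 <- R3 - (7)*R1:  [  0  35  -5  14  27 ]
R4 <- R4 - (-5)*R1:  [   0  -19   -6   -6  -20 ]
R3 <- R3 - (5/2)*R2:  [     0      0   15/2     -1  -11/2 ]
R4 <- R4 - (-19/14)*R2:  [       0        0  -179/14     15/7   -33/14 ]
R4 <- R4 - (-179/105)*R3:  [       0        0        0   46/105  -176/15 ]
Row echelon form:
[ 1  -5     0      -2  |       -4 ]
[ 0  14    -5       6  |       13 ]
[ 0   0  15/2      -1  |    -11/2 ]
[ 0   0     0  46/105  |  -176/15 ]

REF = [1 -5 0 -2 -4; 0 14 -5 6 13; 0 0 15/2 -1 -11/2; 0 0 0 46/105 -176/15]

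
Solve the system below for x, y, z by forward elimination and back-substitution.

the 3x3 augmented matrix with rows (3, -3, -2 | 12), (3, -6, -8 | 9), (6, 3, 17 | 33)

Forward elimination on [A|b]:
R2 <- R2 - (1)*R1:  [  0  -3  -6  -3 ]
R3 <- R3 - (2)*R1:  [  0   9  21   9 ]
R3 <- R3 - (-3)*R2:  [ 0  0  3  0 ]
Row echelon form:
[ 3  -3  -2  |  12 ]
[ 0  -3  -6  |  -3 ]
[ 0   0   3  |   0 ]
Back-substitution:
z = (0) / 3 = 0
y = (-3 - (-6)*(0)) / -3 = 1
x = (12 - (-3)*(1) - (-2)*(0)) / 3 = 5

(5, 1, 0)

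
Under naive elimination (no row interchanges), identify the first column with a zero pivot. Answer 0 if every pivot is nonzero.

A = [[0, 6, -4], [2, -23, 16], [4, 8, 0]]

first zero-pivot column = 1

Naive forward elimination:
Pivot entry (1,1) is zero but row 2 has 2 in column 1 -> naive elimination stops; a row interchange (e.g. R1 <-> R2) would be required here.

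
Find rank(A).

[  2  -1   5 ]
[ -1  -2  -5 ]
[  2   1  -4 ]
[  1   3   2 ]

rank(A) = 3

Row reduction:
R2 <- R2 - (-1/2)*R1:  [    0  -5/2  -5/2 ]
R3 <- R3 - (1)*R1:  [  0   2  -9 ]
R4 <- R4 - (1/2)*R1:  [    0   7/2  -1/2 ]
R3 <- R3 - (-4/5)*R2:  [   0    0  -11 ]
R4 <- R4 - (-7/5)*R2:  [  0   0  -4 ]
R4 <- R4 - (4/11)*R3:  [ 0  0  0 ]
Row echelon form:
[ 2    -1     5 ]
[ 0  -5/2  -5/2 ]
[ 0     0   -11 ]
[ 0     0     0 ]
Nonzero rows / pivot columns: 3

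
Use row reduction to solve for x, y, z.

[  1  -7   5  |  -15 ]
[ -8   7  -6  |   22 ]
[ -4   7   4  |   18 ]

Forward elimination on [A|b]:
R2 <- R2 - (-8)*R1:  [   0  -49   34  -98 ]
R3 <- R3 - (-4)*R1:  [   0  -21   24  -42 ]
R3 <- R3 - (3/7)*R2:  [    0     0  66/7     0 ]
Row echelon form:
[ 1   -7     5  |  -15 ]
[ 0  -49    34  |  -98 ]
[ 0    0  66/7  |    0 ]
Back-substitution:
z = (0) / (66/7) = 0
y = (-98 - (34)*(0)) / -49 = 2
x = (-15 - (-7)*(2) - (5)*(0)) / 1 = -1

(-1, 2, 0)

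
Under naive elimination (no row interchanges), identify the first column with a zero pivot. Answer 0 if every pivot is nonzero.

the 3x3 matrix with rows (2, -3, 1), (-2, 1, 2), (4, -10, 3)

first zero-pivot column = 0

Naive forward elimination:
R2 <- R2 - (-1)*R1:  [  0  -2   3 ]
R3 <- R3 - (2)*R1:  [  0  -4   1 ]
R3 <- R3 - (2)*R2:  [  0   0  -5 ]
All pivots nonzero; naive elimination completes without hitting a zero pivot.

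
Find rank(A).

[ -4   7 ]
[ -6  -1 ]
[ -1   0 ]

rank(A) = 2

Row reduction:
R2 <- R2 - (3/2)*R1:  [     0  -23/2 ]
R3 <- R3 - (1/4)*R1:  [    0  -7/4 ]
R3 <- R3 - (7/46)*R2:  [ 0  0 ]
Row echelon form:
[ -4      7 ]
[  0  -23/2 ]
[  0      0 ]
Nonzero rows / pivot columns: 2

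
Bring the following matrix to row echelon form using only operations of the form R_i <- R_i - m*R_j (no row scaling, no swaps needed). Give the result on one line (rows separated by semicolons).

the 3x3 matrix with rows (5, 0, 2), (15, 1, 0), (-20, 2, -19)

Forward elimination:
R2 <- R2 - (3)*R1:  [  0   1  -6 ]
R3 <- R3 - (-4)*R1:  [   0    2  -11 ]
R3 <- R3 - (2)*R2:  [ 0  0  1 ]
Row echelon form:
[ 5  0   2 ]
[ 0  1  -6 ]
[ 0  0   1 ]

REF = [5 0 2; 0 1 -6; 0 0 1]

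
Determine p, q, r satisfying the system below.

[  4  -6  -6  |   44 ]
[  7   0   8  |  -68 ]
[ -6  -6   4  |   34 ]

(-4, -5, -5)

Forward elimination on [A|b]:
R2 <- R2 - (7/4)*R1:  [    0  21/2  37/2  -145 ]
R3 <- R3 - (-3/2)*R1:  [   0  -15   -5  100 ]
R3 <- R3 - (-10/7)*R2:  [      0       0   150/7  -750/7 ]
Row echelon form:
[ 4    -6     -6  |      44 ]
[ 0  21/2   37/2  |    -145 ]
[ 0     0  150/7  |  -750/7 ]
Back-substitution:
r = (-750/7) / (150/7) = -5
q = (-145 - (37/2)*(-5)) / (21/2) = -5
p = (44 - (-6)*(-5) - (-6)*(-5)) / 4 = -4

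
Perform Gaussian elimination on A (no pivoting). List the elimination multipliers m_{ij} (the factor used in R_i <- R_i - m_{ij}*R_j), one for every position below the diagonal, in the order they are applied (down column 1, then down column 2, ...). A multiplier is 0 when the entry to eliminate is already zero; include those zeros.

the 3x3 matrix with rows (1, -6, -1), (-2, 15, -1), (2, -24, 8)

multipliers: -2, 2, -4

Forward elimination:
R2 <- R2 - (-2)*R1:  [  0   3  -3 ]
R3 <- R3 - (2)*R1:  [   0  -12   10 ]
R3 <- R3 - (-4)*R2:  [  0   0  -2 ]
Multipliers (in order of application): m_{21} = -2, m_{31} = 2, m_{32} = -4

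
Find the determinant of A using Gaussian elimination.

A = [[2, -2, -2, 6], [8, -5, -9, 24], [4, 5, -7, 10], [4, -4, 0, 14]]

Forward elimination:
R2 <- R2 - (4)*R1:  [  0   3  -1   0 ]
R3 <- R3 - (2)*R1:  [  0   9  -3  -2 ]
R4 <- R4 - (2)*R1:  [ 0  0  4  2 ]
R3 <- R3 - (3)*R2:  [  0   0   0  -2 ]
R3 <-> R4   (pivot in column 3 was zero)
[ 2  -2  -2   6 ]
[ 0   3  -1   0 ]
[ 0   0   4   2 ]
[ 0   0   0  -2 ]
Upper-triangular form:
[ 2  -2  -2   6 ]
[ 0   3  -1   0 ]
[ 0   0   4   2 ]
[ 0   0   0  -2 ]
det(A) = (-1)^1 * (2) * (3) * (4) * (-2) = 48  (1 row swap -> sign -1)

det(A) = 48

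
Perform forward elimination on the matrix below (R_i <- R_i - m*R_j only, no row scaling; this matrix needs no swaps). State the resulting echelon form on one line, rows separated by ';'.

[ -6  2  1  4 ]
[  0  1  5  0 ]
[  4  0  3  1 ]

REF = [-6 2 1 4; 0 1 5 0; 0 0 -3 11/3]

Forward elimination:
R3 <- R3 - (-2/3)*R1:  [    0   4/3  11/3  11/3 ]
R3 <- R3 - (4/3)*R2:  [    0     0    -3  11/3 ]
Row echelon form:
[ -6  2   1     4 ]
[  0  1   5     0 ]
[  0  0  -3  11/3 ]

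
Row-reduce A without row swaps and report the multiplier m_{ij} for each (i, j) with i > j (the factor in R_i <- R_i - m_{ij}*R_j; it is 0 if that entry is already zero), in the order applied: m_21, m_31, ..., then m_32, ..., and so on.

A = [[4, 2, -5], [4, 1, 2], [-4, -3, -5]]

multipliers: 1, -1, 1

Forward elimination:
R2 <- R2 - (1)*R1:  [  0  -1   7 ]
R3 <- R3 - (-1)*R1:  [   0   -1  -10 ]
R3 <- R3 - (1)*R2:  [   0    0  -17 ]
Multipliers (in order of application): m_{21} = 1, m_{31} = -1, m_{32} = 1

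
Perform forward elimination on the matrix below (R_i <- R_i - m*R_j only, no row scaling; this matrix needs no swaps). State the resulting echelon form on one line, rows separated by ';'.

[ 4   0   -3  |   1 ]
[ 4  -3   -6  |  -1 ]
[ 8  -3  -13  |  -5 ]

REF = [4 0 -3 1; 0 -3 -3 -2; 0 0 -4 -5]

Forward elimination:
R2 <- R2 - (1)*R1:  [  0  -3  -3  -2 ]
R3 <- R3 - (2)*R1:  [  0  -3  -7  -7 ]
R3 <- R3 - (1)*R2:  [  0   0  -4  -5 ]
Row echelon form:
[ 4   0  -3  |   1 ]
[ 0  -3  -3  |  -2 ]
[ 0   0  -4  |  -5 ]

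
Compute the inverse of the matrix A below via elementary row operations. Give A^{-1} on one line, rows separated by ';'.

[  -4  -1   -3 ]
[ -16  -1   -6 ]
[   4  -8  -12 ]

inverse = [1 -1/3 -1/12; 6 -5/3 -2/3; -11/3 1 1/3]

Gauss-Jordan on [A | I]:
R1 <- (1/-4)*R1:  [    1   1/4   3/4  |  -1/4     0     0 ]
R2 <- R2 - (-16)*R1:  [  0   3   6  |  -4   1   0 ]
R3 <- R3 - (4)*R1:  [   0   -9  -15  |    1    0    1 ]
R2 <- (1/3)*R2:  [    0     1     2  |  -4/3   1/3     0 ]
R1 <- R1 - (1/4)*R2:  [     1      0    1/4  |   1/12  -1/12      0 ]
R3 <- R3 - (-9)*R2:  [   0    0    3  |  -11    3    1 ]
R3 <- (1/3)*R3:  [     0      0      1  |  -11/3      1    1/3 ]
R1 <- R1 - (1/4)*R3:  [     1      0      0  |      1   -1/3  -1/12 ]
R2 <- R2 - (2)*R3:  [    0     1     0  |     6  -5/3  -2/3 ]
Right block of [I | A^{-1}] is the inverse:
[     1  -1/3  -1/12 ]
[     6  -5/3   -2/3 ]
[ -11/3     1    1/3 ]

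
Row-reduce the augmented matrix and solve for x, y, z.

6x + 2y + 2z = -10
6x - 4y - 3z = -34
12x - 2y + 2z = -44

(-3, 4, 0)

Forward elimination on [A|b]:
R2 <- R2 - (1)*R1:  [   0   -6   -5  -24 ]
R3 <- R3 - (2)*R1:  [   0   -6   -2  -24 ]
R3 <- R3 - (1)*R2:  [ 0  0  3  0 ]
Row echelon form:
[ 6   2   2  |  -10 ]
[ 0  -6  -5  |  -24 ]
[ 0   0   3  |    0 ]
Back-substitution:
z = (0) / 3 = 0
y = (-24 - (-5)*(0)) / -6 = 4
x = (-10 - (2)*(4) - (2)*(0)) / 6 = -3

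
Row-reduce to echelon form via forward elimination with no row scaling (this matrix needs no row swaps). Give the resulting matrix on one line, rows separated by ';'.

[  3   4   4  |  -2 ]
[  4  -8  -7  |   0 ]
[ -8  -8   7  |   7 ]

REF = [3 4 4 -2; 0 -40/3 -37/3 8/3; 0 0 76/5 11/5]

Forward elimination:
R2 <- R2 - (4/3)*R1:  [     0  -40/3  -37/3    8/3 ]
R3 <- R3 - (-8/3)*R1:  [    0   8/3  53/3   5/3 ]
R3 <- R3 - (-1/5)*R2:  [    0     0  76/5  11/5 ]
Row echelon form:
[ 3      4      4  |    -2 ]
[ 0  -40/3  -37/3  |   8/3 ]
[ 0      0   76/5  |  11/5 ]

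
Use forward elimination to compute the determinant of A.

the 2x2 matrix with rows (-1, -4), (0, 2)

Forward elimination:
Upper-triangular form:
[ -1  -4 ]
[  0   2 ]
det(A) = (-1)^0 * (-1) * (2) = -2  (0 row swaps -> sign +1)

det(A) = -2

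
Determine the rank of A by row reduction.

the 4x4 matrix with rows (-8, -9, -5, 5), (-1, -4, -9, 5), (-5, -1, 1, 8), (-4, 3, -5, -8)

rank(A) = 4

Row reduction:
R2 <- R2 - (1/8)*R1:  [     0  -23/8  -67/8   35/8 ]
R3 <- R3 - (5/8)*R1:  [    0  37/8  33/8  39/8 ]
R4 <- R4 - (1/2)*R1:  [     0   15/2   -5/2  -21/2 ]
R3 <- R3 - (-37/23)*R2:  [       0        0  -215/23   274/23 ]
R4 <- R4 - (-60/23)*R2:  [       0        0  -560/23    21/23 ]
R4 <- R4 - (112/43)*R3:  [        0         0         0  -1295/43 ]
Row echelon form:
[ -8     -9       -5         5 ]
[  0  -23/8    -67/8      35/8 ]
[  0      0  -215/23    274/23 ]
[  0      0        0  -1295/43 ]
Nonzero rows / pivot columns: 4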